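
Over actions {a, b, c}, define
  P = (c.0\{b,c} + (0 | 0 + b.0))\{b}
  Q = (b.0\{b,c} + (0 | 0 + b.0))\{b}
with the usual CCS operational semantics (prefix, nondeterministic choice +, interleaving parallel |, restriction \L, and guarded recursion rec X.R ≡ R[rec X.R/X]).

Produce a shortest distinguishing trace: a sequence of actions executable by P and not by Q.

c

P's transition system — 2 states:
  p0 = (c.0\{b,c} + (0 | 0 + b.0))\{b} → -c-> p1
  p1 = 0\{b,c}\{b} → (no moves)
Q's transition system — 1 states:
  q0 = (b.0\{b,c} + (0 | 0 + b.0))\{b} → (no moves)
Executing c from P (initial set {p0}):
  [1] c ⇒ {p1}
  ✓ P
Executing c from Q (initial set {q0}):
  [1] c ⇒ no successor for Q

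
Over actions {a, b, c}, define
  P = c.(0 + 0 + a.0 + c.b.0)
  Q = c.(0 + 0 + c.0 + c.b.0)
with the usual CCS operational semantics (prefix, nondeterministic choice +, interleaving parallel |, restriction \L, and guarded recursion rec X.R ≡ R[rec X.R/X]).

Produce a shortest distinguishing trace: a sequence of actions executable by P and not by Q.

ca

LTS(P): 4 reachable states
  s0 = c.(0 + 0 + a.0 + c.b.0) :: =c=> s1
  s1 = 0 + 0 + a.0 + c.b.0 :: =a=> s2, =c=> s3
  s2 = 0 :: ·
  s3 = b.0 :: =b=> s2
LTS(Q): 4 reachable states
  t0 = c.(0 + 0 + c.0 + c.b.0) :: =c=> t1
  t1 = 0 + 0 + c.0 + c.b.0 :: =c=> t2, =c=> t3
  t2 = 0 :: ·
  t3 = b.0 :: =b=> t2
Executing ca from P (initial set {s0}):
  after c @ step 1: {s1}
  after a @ step 2: {s2}
  ✓ P
Executing ca from Q (initial set {t0}):
  after c @ step 1: {t1}
  after a @ step 2: ∅ (Q stuck)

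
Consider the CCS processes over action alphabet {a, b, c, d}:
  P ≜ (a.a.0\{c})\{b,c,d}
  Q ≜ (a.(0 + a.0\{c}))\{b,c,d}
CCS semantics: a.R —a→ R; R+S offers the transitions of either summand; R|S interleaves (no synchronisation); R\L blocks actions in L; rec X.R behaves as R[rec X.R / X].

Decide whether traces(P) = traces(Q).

Reachable graph of P (3 states):
  u0 = (a.a.0\{c})\{b,c,d} has moves -a-> u1
  u1 = (a.0\{c})\{b,c,d} has moves -a-> u2
  u2 = 0\{c}\{b,c,d} has moves ·
Reachable graph of Q (3 states):
  v0 = (a.(0 + a.0\{c}))\{b,c,d} has moves -a-> v1
  v1 = (0 + a.0\{c})\{b,c,d} has moves -a-> v2
  v2 = 0\{c}\{b,c,d} has moves ·
Coarsest stable partition (strong bisimilarity classes):
  B0 = {u0, v0}
  B1 = {u1, v1}
  B2 = {u2, v2}
u0 ∈ B0, v0 ∈ B0 → same block
Bisimilar ⇒ trace-equivalent.

YES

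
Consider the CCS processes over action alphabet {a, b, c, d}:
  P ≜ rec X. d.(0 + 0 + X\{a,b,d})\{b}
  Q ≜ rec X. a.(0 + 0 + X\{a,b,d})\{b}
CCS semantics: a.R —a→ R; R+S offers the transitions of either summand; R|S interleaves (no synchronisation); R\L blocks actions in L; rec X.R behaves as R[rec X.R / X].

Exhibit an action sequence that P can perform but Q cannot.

P's transition system — 2 states:
  m0 = rec X. d.(0 + 0 + X\{a,b,d})\{b} ⊢ --d--▸ m1
  m1 = (0 + 0 + (rec X. d.(0 + 0 + X\{a,b,d})\{b})\{a,b,d})\{b} ⊢ ∅
Q's transition system — 2 states:
  n0 = rec X. a.(0 + 0 + X\{a,b,d})\{b} ⊢ --a--▸ n1
  n1 = (0 + 0 + (rec X. a.(0 + 0 + X\{a,b,d})\{b})\{a,b,d})\{b} ⊢ ∅
Trace ⟨d⟩ through P, begin at {m0}:
  after d @ step 1: {m1}
  ✓ P
Trace ⟨d⟩ through Q, begin at {n0}:
  after d @ step 1: ∅  — Q cannot continue

d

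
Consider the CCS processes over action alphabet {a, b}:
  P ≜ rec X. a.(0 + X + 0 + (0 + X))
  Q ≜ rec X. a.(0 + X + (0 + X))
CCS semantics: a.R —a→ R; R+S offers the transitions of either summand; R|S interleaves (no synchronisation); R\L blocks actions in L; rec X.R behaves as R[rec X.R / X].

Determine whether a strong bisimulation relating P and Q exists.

Reachable graph of P (2 states):
  u0 = rec X. a.(0 + X + 0 + (0 + X)) ⊢ ··a··> u1
  u1 = 0 + (rec X. a.(0 + X + 0 + (0 + X))) + 0 + (0 + (rec X. a.(0 + X + 0 + (0 + X)))) ⊢ ··a··> u1
Reachable graph of Q (2 states):
  v0 = rec X. a.(0 + X + (0 + X)) ⊢ ··a··> v1
  v1 = 0 + (rec X. a.(0 + X + (0 + X))) + (0 + (rec X. a.(0 + X + (0 + X)))) ⊢ ··a··> v1
Bisimilarity quotient blocks:
  B0 = {u0, u1, v0, v1}
u0 ∈ B0, v0 ∈ B0 → same block

YES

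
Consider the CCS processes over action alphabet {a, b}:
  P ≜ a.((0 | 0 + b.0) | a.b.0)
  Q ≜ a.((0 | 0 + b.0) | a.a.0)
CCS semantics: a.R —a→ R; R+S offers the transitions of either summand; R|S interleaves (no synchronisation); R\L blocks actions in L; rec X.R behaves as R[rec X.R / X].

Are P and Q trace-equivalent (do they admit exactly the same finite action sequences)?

NO — witness ⟨aabb⟩

P's transition system — 7 states:
  m0 = a.((0 | 0 + b.0) | a.b.0) :: —a→ m1
  m1 = (0 | 0 + b.0) | a.b.0 :: —a→ m2, —b→ m3
  m2 = (0 | 0 + b.0) | b.0 :: —b→ m4, —b→ m5
  m3 = 0 | a.b.0 :: —a→ m5
  m4 = (0 | 0 + b.0) | 0 :: —b→ m6
  m5 = 0 | b.0 :: —b→ m6
  m6 = 0 | 0 :: ·
Q's transition system — 7 states:
  n0 = a.((0 | 0 + b.0) | a.a.0) :: —a→ n1
  n1 = (0 | 0 + b.0) | a.a.0 :: —a→ n2, —b→ n3
  n2 = (0 | 0 + b.0) | a.0 :: —a→ n4, —b→ n5
  n3 = 0 | a.a.0 :: —a→ n5
  n4 = (0 | 0 + b.0) | 0 :: —b→ n6
  n5 = 0 | a.0 :: —a→ n6
  n6 = 0 | 0 :: ·
Run σ = ⟨aabb⟩ on P: start {m0}
  [1] a ⇒ {m1}
  [2] a ⇒ {m2}
  [3] b ⇒ {m4, m5}
  [4] b ⇒ {m6}
  P completes σ.
Run σ = ⟨aabb⟩ on Q: start {n0}
  [1] a ⇒ {n1}
  [2] a ⇒ {n2}
  [3] b ⇒ {n5}
  [4] b ⇒ ∅ (Q stuck)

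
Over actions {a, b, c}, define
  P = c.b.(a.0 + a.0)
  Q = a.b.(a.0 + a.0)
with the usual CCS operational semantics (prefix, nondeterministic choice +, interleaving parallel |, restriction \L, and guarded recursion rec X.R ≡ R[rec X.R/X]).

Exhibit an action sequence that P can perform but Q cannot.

LTS(P): 4 reachable states
  s0 = c.b.(a.0 + a.0) → ··c··> s1
  s1 = b.(a.0 + a.0) → ··b··> s2
  s2 = a.0 + a.0 → ··a··> s3
  s3 = 0 → ·
LTS(Q): 4 reachable states
  t0 = a.b.(a.0 + a.0) → ··a··> t1
  t1 = b.(a.0 + a.0) → ··b··> t2
  t2 = a.0 + a.0 → ··a··> t3
  t3 = 0 → ·
Executing c from P (initial set {s0}):
  step 1 (c): {s1}
  ✓ P
Executing c from Q (initial set {t0}):
  step 1 (c): no successor for Q

c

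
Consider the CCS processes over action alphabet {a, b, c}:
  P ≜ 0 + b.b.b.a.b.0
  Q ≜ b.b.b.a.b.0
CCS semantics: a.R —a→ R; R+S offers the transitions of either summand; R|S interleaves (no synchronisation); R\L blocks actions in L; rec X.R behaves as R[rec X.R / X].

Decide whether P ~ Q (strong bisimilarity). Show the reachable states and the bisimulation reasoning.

Reachable graph of P (6 states):
  m0 = 0 + b.b.b.a.b.0 has moves ··b··> m1
  m1 = b.b.a.b.0 has moves ··b··> m2
  m2 = b.a.b.0 has moves ··b··> m3
  m3 = a.b.0 has moves ··a··> m4
  m4 = b.0 has moves ··b··> m5
  m5 = 0 has moves (no moves)
Reachable graph of Q (6 states):
  n0 = b.b.b.a.b.0 has moves ··b··> n1
  n1 = b.b.a.b.0 has moves ··b··> n2
  n2 = b.a.b.0 has moves ··b··> n3
  n3 = a.b.0 has moves ··a··> n4
  n4 = b.0 has moves ··b··> n5
  n5 = 0 has moves (no moves)
Coarsest stable partition (strong bisimilarity classes):
  B0 = {m0, n0}
  B1 = {m1, n1}
  B2 = {m2, n2}
  B3 = {m3, n3}
  B4 = {m4, n4}
  B5 = {m5, n5}
m0 ∈ B0, n0 ∈ B0 → same block

P ~ Q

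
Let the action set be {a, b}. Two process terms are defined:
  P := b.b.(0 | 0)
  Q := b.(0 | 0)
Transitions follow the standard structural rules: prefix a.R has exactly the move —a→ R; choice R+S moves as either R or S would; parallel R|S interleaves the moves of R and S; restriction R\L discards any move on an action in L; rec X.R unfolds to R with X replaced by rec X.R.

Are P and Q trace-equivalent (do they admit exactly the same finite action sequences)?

NO — witness ⟨bb⟩

P's transition system — 3 states:
  p0 = b.b.(0 | 0) | --b--▸ p1
  p1 = b.(0 | 0) | --b--▸ p2
  p2 = 0 | 0 | ·
Q's transition system — 2 states:
  q0 = b.(0 | 0) | --b--▸ q1
  q1 = 0 | 0 | ·
Run σ = ⟨bb⟩ on P: start {p0}
  after b @ step 1: {p1}
  after b @ step 2: {p2}
  P completes σ.
Run σ = ⟨bb⟩ on Q: start {q0}
  after b @ step 1: {q1}
  after b @ step 2: no successor for Q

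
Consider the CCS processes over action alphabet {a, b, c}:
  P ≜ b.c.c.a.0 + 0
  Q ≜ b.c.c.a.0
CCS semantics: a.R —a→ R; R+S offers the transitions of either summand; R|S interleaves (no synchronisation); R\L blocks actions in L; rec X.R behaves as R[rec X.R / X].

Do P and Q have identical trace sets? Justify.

traces(P) = traces(Q)

LTS(P): 5 reachable states
  p0 = b.c.c.a.0 + 0 :: —b→ p1
  p1 = c.c.a.0 :: —c→ p2
  p2 = c.a.0 :: —c→ p3
  p3 = a.0 :: —a→ p4
  p4 = 0 :: ∅
LTS(Q): 5 reachable states
  q0 = b.c.c.a.0 :: —b→ q1
  q1 = c.c.a.0 :: —c→ q2
  q2 = c.a.0 :: —c→ q3
  q3 = a.0 :: —a→ q4
  q4 = 0 :: ∅
Bisimilarity quotient blocks:
  B0 = {p0, q0}
  B1 = {p1, q1}
  B2 = {p2, q2}
  B3 = {p3, q3}
  B4 = {p4, q4}
p0 ∈ B0, q0 ∈ B0 → same block
Bisimilar ⇒ trace-equivalent.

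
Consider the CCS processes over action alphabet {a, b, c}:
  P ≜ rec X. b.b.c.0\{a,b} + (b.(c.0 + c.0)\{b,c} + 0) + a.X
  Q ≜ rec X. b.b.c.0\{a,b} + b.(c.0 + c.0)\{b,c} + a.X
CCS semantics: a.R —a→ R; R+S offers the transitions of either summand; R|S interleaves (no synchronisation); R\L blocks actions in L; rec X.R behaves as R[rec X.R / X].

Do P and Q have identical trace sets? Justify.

P's transition system — 5 states:
  s0 = rec X. b.b.c.0\{a,b} + (b.(c.0 + c.0)\{b,c} + 0) + a.X → -a-> s0, -b-> s1, -b-> s2
  s1 = (c.0 + c.0)\{b,c} → deadlocked
  s2 = b.c.0\{a,b} → -b-> s3
  s3 = c.0\{a,b} → -c-> s4
  s4 = 0\{a,b} → deadlocked
Q's transition system — 5 states:
  t0 = rec X. b.b.c.0\{a,b} + b.(c.0 + c.0)\{b,c} + a.X → -a-> t0, -b-> t1, -b-> t2
  t1 = (c.0 + c.0)\{b,c} → deadlocked
  t2 = b.c.0\{a,b} → -b-> t3
  t3 = c.0\{a,b} → -c-> t4
  t4 = 0\{a,b} → deadlocked
Partition-refinement fixed point:
  B0 = {s0, t0}
  B1 = {s1, s4, t1, t4}
  B2 = {s2, t2}
  B3 = {s3, t3}
s0 ∈ B0, t0 ∈ B0 → same block
Bisimilar ⇒ trace-equivalent.

YES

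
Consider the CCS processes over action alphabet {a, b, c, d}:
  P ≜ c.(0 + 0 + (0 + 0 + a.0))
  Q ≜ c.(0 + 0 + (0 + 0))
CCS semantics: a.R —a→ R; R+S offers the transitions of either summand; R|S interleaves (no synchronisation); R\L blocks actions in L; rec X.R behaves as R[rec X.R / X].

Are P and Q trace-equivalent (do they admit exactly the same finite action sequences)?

NO — witness ⟨ca⟩

Reachable graph of P (3 states):
  s0 = c.(0 + 0 + (0 + 0 + a.0)) ⊢ -c-> s1
  s1 = 0 + 0 + (0 + 0 + a.0) ⊢ -a-> s2
  s2 = 0 ⊢ (no moves)
Reachable graph of Q (2 states):
  t0 = c.(0 + 0 + (0 + 0)) ⊢ -c-> t1
  t1 = 0 + 0 + (0 + 0) ⊢ (no moves)
Run σ = ⟨ca⟩ on P: start {s0}
  after c @ step 1: {s1}
  after a @ step 2: {s2}
  ✓ P
Run σ = ⟨ca⟩ on Q: start {t0}
  after c @ step 1: {t1}
  after a @ step 2: no successor for Q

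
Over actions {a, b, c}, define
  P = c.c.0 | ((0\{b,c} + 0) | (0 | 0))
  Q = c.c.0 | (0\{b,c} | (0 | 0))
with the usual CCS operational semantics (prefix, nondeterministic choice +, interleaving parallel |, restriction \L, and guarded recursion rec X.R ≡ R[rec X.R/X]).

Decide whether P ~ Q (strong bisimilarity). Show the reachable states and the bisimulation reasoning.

P ~ Q

Reachable graph of P (3 states):
  p0 = c.c.0 | ((0\{b,c} + 0) | (0 | 0)) has moves --c--▸ p1
  p1 = c.0 | ((0\{b,c} + 0) | (0 | 0)) has moves --c--▸ p2
  p2 = 0 | ((0\{b,c} + 0) | (0 | 0)) has moves ·
Reachable graph of Q (3 states):
  q0 = c.c.0 | (0\{b,c} | (0 | 0)) has moves --c--▸ q1
  q1 = c.0 | (0\{b,c} | (0 | 0)) has moves --c--▸ q2
  q2 = 0 | (0\{b,c} | (0 | 0)) has moves ·
Coarsest stable partition (strong bisimilarity classes):
  B0 = {p0, q0}
  B1 = {p1, q1}
  B2 = {p2, q2}
p0 ∈ B0, q0 ∈ B0 → same block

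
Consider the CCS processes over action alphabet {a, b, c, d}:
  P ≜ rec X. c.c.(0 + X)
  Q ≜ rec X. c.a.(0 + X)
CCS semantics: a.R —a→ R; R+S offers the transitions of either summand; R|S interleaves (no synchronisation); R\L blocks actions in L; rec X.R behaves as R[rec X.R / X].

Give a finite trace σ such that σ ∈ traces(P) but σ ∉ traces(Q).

Reachable graph of P (3 states):
  u0 = rec X. c.c.(0 + X) | --c--▸ u1
  u1 = c.(0 + (rec X. c.c.(0 + X))) | --c--▸ u2
  u2 = 0 + (rec X. c.c.(0 + X)) | --c--▸ u1
Reachable graph of Q (3 states):
  v0 = rec X. c.a.(0 + X) | --c--▸ v1
  v1 = a.(0 + (rec X. c.a.(0 + X))) | --a--▸ v2
  v2 = 0 + (rec X. c.a.(0 + X)) | --c--▸ v1
Executing cc from P (initial set {u0}):
  after c @ step 1: {u1}
  after c @ step 2: {u2}
  — P admits the full trace.
Executing cc from Q (initial set {v0}):
  after c @ step 1: {v1}
  after c @ step 2: ∅  — Q cannot continue

cc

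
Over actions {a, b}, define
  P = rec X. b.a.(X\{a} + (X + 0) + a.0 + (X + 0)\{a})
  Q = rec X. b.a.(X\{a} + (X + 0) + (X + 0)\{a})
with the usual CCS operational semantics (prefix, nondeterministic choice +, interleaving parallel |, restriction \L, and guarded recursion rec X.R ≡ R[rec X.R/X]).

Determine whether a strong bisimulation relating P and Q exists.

P ≁ Q

LTS(P): 5 reachable states
  p0 = rec X. b.a.(X\{a} + (X + 0) + a.0 + (X + 0)\{a}) :: ··b··> p1
  p1 = a.((rec X. b.a.(X\{a} + (X + 0) + a.0 + (X + 0)\{a}))\{a} + ((rec X. b.a.(X\{a} + (X + 0) + a.0 + (X + 0)\{a})) + 0) + a.0 + ((rec X. b.a.(X\{a} + (X + 0) + a.0 + (X + 0)\{a})) + 0)\{a}) :: ··a··> p2
  p2 = (rec X. b.a.(X\{a} + (X + 0) + a.0 + (X + 0)\{a}))\{a} + ((rec X. b.a.(X\{a} + (X + 0) + a.0 + (X + 0)\{a})) + 0) + a.0 + ((rec X. b.a.(X\{a} + (X + 0) + a.0 + (X + 0)\{a})) + 0)\{a} :: ··a··> p3, ··b··> p1, ··b··> p4
  p3 = 0 :: deadlocked
  p4 = (a.((rec X. b.a.(X\{a} + (X + 0) + a.0 + (X + 0)\{a}))\{a} + ((rec X. b.a.(X\{a} + (X + 0) + a.0 + (X + 0)\{a})) + 0) + a.0 + ((rec X. b.a.(X\{a} + (X + 0) + a.0 + (X + 0)\{a})) + 0)\{a}))\{a} :: deadlocked
LTS(Q): 4 reachable states
  q0 = rec X. b.a.(X\{a} + (X + 0) + (X + 0)\{a}) :: ··b··> q1
  q1 = a.((rec X. b.a.(X\{a} + (X + 0) + (X + 0)\{a}))\{a} + ((rec X. b.a.(X\{a} + (X + 0) + (X + 0)\{a})) + 0) + ((rec X. b.a.(X\{a} + (X + 0) + (X + 0)\{a})) + 0)\{a}) :: ··a··> q2
  q2 = (rec X. b.a.(X\{a} + (X + 0) + (X + 0)\{a}))\{a} + ((rec X. b.a.(X\{a} + (X + 0) + (X + 0)\{a})) + 0) + ((rec X. b.a.(X\{a} + (X + 0) + (X + 0)\{a})) + 0)\{a} :: ··b··> q1, ··b··> q3
  q3 = (a.((rec X. b.a.(X\{a} + (X + 0) + (X + 0)\{a}))\{a} + ((rec X. b.a.(X\{a} + (X + 0) + (X + 0)\{a})) + 0) + ((rec X. b.a.(X\{a} + (X + 0) + (X + 0)\{a})) + 0)\{a}))\{a} :: deadlocked
Partition-refinement fixed point:
  B0 = {p0}
  B1 = {p1}
  B2 = {p2}
  B3 = {p3, p4, q3}
  B4 = {q0}
  B5 = {q1}
  B6 = {q2}
p0 ∈ B0, q0 ∈ B4 → different blocks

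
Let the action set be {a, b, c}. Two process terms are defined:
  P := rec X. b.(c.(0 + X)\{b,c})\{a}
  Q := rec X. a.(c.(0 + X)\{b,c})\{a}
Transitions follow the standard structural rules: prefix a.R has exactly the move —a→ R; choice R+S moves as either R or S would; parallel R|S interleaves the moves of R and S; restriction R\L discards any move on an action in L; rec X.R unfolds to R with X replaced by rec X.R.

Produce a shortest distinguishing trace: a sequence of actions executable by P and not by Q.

b

LTS(P): 3 reachable states
  u0 = rec X. b.(c.(0 + X)\{b,c})\{a} has moves ··b··> u1
  u1 = (c.(0 + (rec X. b.(c.(0 + X)\{b,c})\{a}))\{b,c})\{a} has moves ··c··> u2
  u2 = (0 + (rec X. b.(c.(0 + X)\{b,c})\{a}))\{b,c}\{a} has moves ∅
LTS(Q): 3 reachable states
  v0 = rec X. a.(c.(0 + X)\{b,c})\{a} has moves ··a··> v1
  v1 = (c.(0 + (rec X. a.(c.(0 + X)\{b,c})\{a}))\{b,c})\{a} has moves ··c··> v2
  v2 = (0 + (rec X. a.(c.(0 + X)\{b,c})\{a}))\{b,c}\{a} has moves ∅
Executing b from P (initial set {u0}):
  step 1 (b): {u1}
  P completes σ.
Executing b from Q (initial set {v0}):
  step 1 (b): ∅ (Q stuck)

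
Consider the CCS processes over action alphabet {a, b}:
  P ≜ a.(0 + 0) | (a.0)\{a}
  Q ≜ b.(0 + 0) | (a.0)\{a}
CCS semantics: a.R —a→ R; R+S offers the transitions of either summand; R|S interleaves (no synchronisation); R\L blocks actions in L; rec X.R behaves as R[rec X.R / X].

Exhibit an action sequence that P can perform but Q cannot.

P's transition system — 2 states:
  s0 = a.(0 + 0) | (a.0)\{a} :: --a--▸ s1
  s1 = (0 + 0) | (a.0)\{a} :: ∅
Q's transition system — 2 states:
  t0 = b.(0 + 0) | (a.0)\{a} :: --b--▸ t1
  t1 = (0 + 0) | (a.0)\{a} :: ∅
Executing a from P (initial set {s0}):
  after a @ step 1: {s1}
  — P admits the full trace.
Executing a from Q (initial set {t0}):
  after a @ step 1: ∅ (Q stuck)

a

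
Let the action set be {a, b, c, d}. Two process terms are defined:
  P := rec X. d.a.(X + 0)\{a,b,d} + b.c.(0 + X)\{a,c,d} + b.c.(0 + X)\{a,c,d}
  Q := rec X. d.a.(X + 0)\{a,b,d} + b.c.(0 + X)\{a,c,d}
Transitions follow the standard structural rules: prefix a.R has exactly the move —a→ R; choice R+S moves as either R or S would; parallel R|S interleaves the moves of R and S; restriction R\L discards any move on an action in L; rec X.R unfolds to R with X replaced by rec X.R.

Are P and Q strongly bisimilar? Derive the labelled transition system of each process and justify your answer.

YES

P's transition system — 6 states:
  p0 = rec X. d.a.(X + 0)\{a,b,d} + b.c.(0 + X)\{a,c,d} + b.c.(0 + X)\{a,c,d} has moves —b→ p1, —d→ p2
  p1 = c.(0 + (rec X. d.a.(X + 0)\{a,b,d} + b.c.(0 + X)\{a,c,d} + b.c.(0 + X)\{a,c,d}))\{a,c,d} has moves —c→ p3
  p2 = a.((rec X. d.a.(X + 0)\{a,b,d} + b.c.(0 + X)\{a,c,d} + b.c.(0 + X)\{a,c,d}) + 0)\{a,b,d} has moves —a→ p4
  p3 = (0 + (rec X. d.a.(X + 0)\{a,b,d} + b.c.(0 + X)\{a,c,d} + b.c.(0 + X)\{a,c,d}))\{a,c,d} has moves —b→ p5
  p4 = ((rec X. d.a.(X + 0)\{a,b,d} + b.c.(0 + X)\{a,c,d} + b.c.(0 + X)\{a,c,d}) + 0)\{a,b,d} has moves ∅
  p5 = (c.(0 + (rec X. d.a.(X + 0)\{a,b,d} + b.c.(0 + X)\{a,c,d} + b.c.(0 + X)\{a,c,d}))\{a,c,d})\{a,c,d} has moves ∅
Q's transition system — 6 states:
  q0 = rec X. d.a.(X + 0)\{a,b,d} + b.c.(0 + X)\{a,c,d} has moves —b→ q1, —d→ q2
  q1 = c.(0 + (rec X. d.a.(X + 0)\{a,b,d} + b.c.(0 + X)\{a,c,d}))\{a,c,d} has moves —c→ q3
  q2 = a.((rec X. d.a.(X + 0)\{a,b,d} + b.c.(0 + X)\{a,c,d}) + 0)\{a,b,d} has moves —a→ q4
  q3 = (0 + (rec X. d.a.(X + 0)\{a,b,d} + b.c.(0 + X)\{a,c,d}))\{a,c,d} has moves —b→ q5
  q4 = ((rec X. d.a.(X + 0)\{a,b,d} + b.c.(0 + X)\{a,c,d}) + 0)\{a,b,d} has moves ∅
  q5 = (c.(0 + (rec X. d.a.(X + 0)\{a,b,d} + b.c.(0 + X)\{a,c,d}))\{a,c,d})\{a,c,d} has moves ∅
Coarsest stable partition (strong bisimilarity classes):
  B0 = {p0, q0}
  B1 = {p2, q2}
  B2 = {p4, p5, q4, q5}
  B3 = {p1, q1}
  B4 = {p3, q3}
p0 ∈ B0, q0 ∈ B0 → same block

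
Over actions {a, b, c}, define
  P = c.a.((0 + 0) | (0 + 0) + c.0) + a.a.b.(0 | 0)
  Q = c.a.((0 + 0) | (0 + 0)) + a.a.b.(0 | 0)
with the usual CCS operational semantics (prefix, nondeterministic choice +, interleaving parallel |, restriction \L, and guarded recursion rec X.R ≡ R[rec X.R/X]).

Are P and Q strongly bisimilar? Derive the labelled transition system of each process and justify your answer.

not bisimilar

P's transition system — 7 states:
  u0 = c.a.((0 + 0) | (0 + 0) + c.0) + a.a.b.(0 | 0) → ··a··> u1, ··c··> u2
  u1 = a.b.(0 | 0) → ··a··> u3
  u2 = a.((0 + 0) | (0 + 0) + c.0) → ··a··> u4
  u3 = b.(0 | 0) → ··b··> u5
  u4 = (0 + 0) | (0 + 0) + c.0 → ··c··> u6
  u5 = 0 | 0 → (no moves)
  u6 = 0 → (no moves)
Q's transition system — 6 states:
  v0 = c.a.((0 + 0) | (0 + 0)) + a.a.b.(0 | 0) → ··a··> v1, ··c··> v2
  v1 = a.b.(0 | 0) → ··a··> v3
  v2 = a.((0 + 0) | (0 + 0)) → ··a··> v4
  v3 = b.(0 | 0) → ··b··> v5
  v4 = (0 + 0) | (0 + 0) → (no moves)
  v5 = 0 | 0 → (no moves)
Partition-refinement fixed point:
  B0 = {u0}
  B1 = {u1, v1}
  B2 = {u3, v3}
  B3 = {u5, u6, v4, v5}
  B4 = {u2}
  B5 = {u4}
  B6 = {v0}
  B7 = {v2}
u0 ∈ B0, v0 ∈ B6 → different blocks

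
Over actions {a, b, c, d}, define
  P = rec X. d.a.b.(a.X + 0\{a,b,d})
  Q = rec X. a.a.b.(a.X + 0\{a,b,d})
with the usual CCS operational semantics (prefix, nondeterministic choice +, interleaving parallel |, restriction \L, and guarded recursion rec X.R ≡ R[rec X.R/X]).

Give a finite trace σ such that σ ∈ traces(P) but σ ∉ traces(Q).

d

Reachable graph of P (4 states):
  m0 = rec X. d.a.b.(a.X + 0\{a,b,d}) | ··d··> m1
  m1 = a.b.(a.(rec X. d.a.b.(a.X + 0\{a,b,d})) + 0\{a,b,d}) | ··a··> m2
  m2 = b.(a.(rec X. d.a.b.(a.X + 0\{a,b,d})) + 0\{a,b,d}) | ··b··> m3
  m3 = a.(rec X. d.a.b.(a.X + 0\{a,b,d})) + 0\{a,b,d} | ··a··> m0
Reachable graph of Q (4 states):
  n0 = rec X. a.a.b.(a.X + 0\{a,b,d}) | ··a··> n1
  n1 = a.b.(a.(rec X. a.a.b.(a.X + 0\{a,b,d})) + 0\{a,b,d}) | ··a··> n2
  n2 = b.(a.(rec X. a.a.b.(a.X + 0\{a,b,d})) + 0\{a,b,d}) | ··b··> n3
  n3 = a.(rec X. a.a.b.(a.X + 0\{a,b,d})) + 0\{a,b,d} | ··a··> n0
Trace ⟨d⟩ through P, begin at {m0}:
  after d @ step 1: {m1}
  — P admits the full trace.
Trace ⟨d⟩ through Q, begin at {n0}:
  after d @ step 1: no successor for Q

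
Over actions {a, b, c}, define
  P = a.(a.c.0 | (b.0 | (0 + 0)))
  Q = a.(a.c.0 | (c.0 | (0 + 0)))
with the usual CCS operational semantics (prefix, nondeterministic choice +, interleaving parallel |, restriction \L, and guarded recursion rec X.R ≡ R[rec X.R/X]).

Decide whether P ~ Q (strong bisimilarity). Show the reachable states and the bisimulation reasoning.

P's transition system — 7 states:
  u0 = a.(a.c.0 | (b.0 | (0 + 0))) has moves —a→ u1
  u1 = a.c.0 | (b.0 | (0 + 0)) has moves —a→ u2, —b→ u3
  u2 = c.0 | (b.0 | (0 + 0)) has moves —b→ u4, —c→ u5
  u3 = a.c.0 | (0 | (0 + 0)) has moves —a→ u4
  u4 = c.0 | (0 | (0 + 0)) has moves —c→ u6
  u5 = 0 | (b.0 | (0 + 0)) has moves —b→ u6
  u6 = 0 | (0 | (0 + 0)) has moves (no moves)
Q's transition system — 7 states:
  v0 = a.(a.c.0 | (c.0 | (0 + 0))) has moves —a→ v1
  v1 = a.c.0 | (c.0 | (0 + 0)) has moves —a→ v2, —c→ v3
  v2 = c.0 | (c.0 | (0 + 0)) has moves —c→ v4, —c→ v5
  v3 = a.c.0 | (0 | (0 + 0)) has moves —a→ v5
  v4 = 0 | (c.0 | (0 + 0)) has moves —c→ v6
  v5 = c.0 | (0 | (0 + 0)) has moves —c→ v6
  v6 = 0 | (0 | (0 + 0)) has moves (no moves)
Partition-refinement fixed point:
  B0 = {u0}
  B1 = {u1}
  B2 = {u3, v3}
  B3 = {u4, v4, v5}
  B4 = {u6, v6}
  B5 = {u2}
  B6 = {u5}
  B7 = {v0}
  B8 = {v1}
  B9 = {v2}
u0 ∈ B0, v0 ∈ B7 → different blocks

not bisimilar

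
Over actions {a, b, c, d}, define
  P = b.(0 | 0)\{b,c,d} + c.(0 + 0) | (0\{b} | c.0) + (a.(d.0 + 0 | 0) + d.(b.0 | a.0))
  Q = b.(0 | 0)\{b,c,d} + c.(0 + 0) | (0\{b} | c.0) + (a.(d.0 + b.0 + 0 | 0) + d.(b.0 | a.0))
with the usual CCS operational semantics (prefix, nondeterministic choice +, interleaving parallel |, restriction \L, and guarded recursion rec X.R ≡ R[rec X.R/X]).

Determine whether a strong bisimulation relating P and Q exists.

P ≁ Q

Reachable graph of P (11 states):
  p0 = b.(0 | 0)\{b,c,d} + c.(0 + 0) | (0\{b} | c.0) + (a.(d.0 + 0 | 0) + d.(b.0 | a.0)) :: —a→ p1, —b→ p2, —c→ p3, —c→ p4, —d→ p5
  p1 = d.0 + 0 | 0 :: —d→ p6
  p2 = (0 | 0)\{b,c,d} :: stopped
  p3 = (0 + 0) | (0\{b} | c.0) :: —c→ p7
  p4 = c.(0 + 0) | (0\{b} | 0) :: —c→ p7
  p5 = b.0 | a.0 :: —a→ p8, —b→ p9
  p6 = 0 :: stopped
  p7 = (0 + 0) | (0\{b} | 0) :: stopped
  p8 = b.0 | 0 :: —b→ p10
  p9 = 0 | a.0 :: —a→ p10
  p10 = 0 | 0 :: stopped
Reachable graph of Q (11 states):
  q0 = b.(0 | 0)\{b,c,d} + c.(0 + 0) | (0\{b} | c.0) + (a.(d.0 + b.0 + 0 | 0) + d.(b.0 | a.0)) :: —a→ q1, —b→ q2, —c→ q3, —c→ q4, —d→ q5
  q1 = d.0 + b.0 + 0 | 0 :: —b→ q6, —d→ q6
  q2 = (0 | 0)\{b,c,d} :: stopped
  q3 = (0 + 0) | (0\{b} | c.0) :: —c→ q7
  q4 = c.(0 + 0) | (0\{b} | 0) :: —c→ q7
  q5 = b.0 | a.0 :: —a→ q8, —b→ q9
  q6 = 0 :: stopped
  q7 = (0 + 0) | (0\{b} | 0) :: stopped
  q8 = b.0 | 0 :: —b→ q10
  q9 = 0 | a.0 :: —a→ q10
  q10 = 0 | 0 :: stopped
Partition-refinement fixed point:
  B0 = {p0}
  B1 = {p3, p4, q3, q4}
  B2 = {p10, p2, p6, p7, q10, q2, q6, q7}
  B3 = {p5, q5}
  B4 = {p9, q9}
  B5 = {p8, q8}
  B6 = {p1}
  B7 = {q0}
  B8 = {q1}
p0 ∈ B0, q0 ∈ B7 → different blocks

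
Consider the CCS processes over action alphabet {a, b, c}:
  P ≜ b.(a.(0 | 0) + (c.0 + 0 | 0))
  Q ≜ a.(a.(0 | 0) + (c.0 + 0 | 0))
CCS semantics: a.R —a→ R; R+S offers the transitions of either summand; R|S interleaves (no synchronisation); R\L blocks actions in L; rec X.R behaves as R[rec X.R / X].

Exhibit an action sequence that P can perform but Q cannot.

b

P's transition system — 4 states:
  m0 = b.(a.(0 | 0) + (c.0 + 0 | 0)) ⊢ -b-> m1
  m1 = a.(0 | 0) + (c.0 + 0 | 0) ⊢ -a-> m2, -c-> m3
  m2 = 0 | 0 ⊢ (no moves)
  m3 = 0 ⊢ (no moves)
Q's transition system — 4 states:
  n0 = a.(a.(0 | 0) + (c.0 + 0 | 0)) ⊢ -a-> n1
  n1 = a.(0 | 0) + (c.0 + 0 | 0) ⊢ -a-> n2, -c-> n3
  n2 = 0 | 0 ⊢ (no moves)
  n3 = 0 ⊢ (no moves)
Trace ⟨b⟩ through P, begin at {m0}:
  after b @ step 1: {m1}
  ✓ P
Trace ⟨b⟩ through Q, begin at {n0}:
  after b @ step 1: ∅ (Q stuck)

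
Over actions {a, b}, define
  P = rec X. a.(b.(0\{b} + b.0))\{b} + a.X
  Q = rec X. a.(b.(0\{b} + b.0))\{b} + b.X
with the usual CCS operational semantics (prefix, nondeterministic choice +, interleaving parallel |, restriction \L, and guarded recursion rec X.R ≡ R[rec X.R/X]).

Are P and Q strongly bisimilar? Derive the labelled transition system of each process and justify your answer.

Reachable graph of P (2 states):
  s0 = rec X. a.(b.(0\{b} + b.0))\{b} + a.X :: ··a··> s0, ··a··> s1
  s1 = (b.(0\{b} + b.0))\{b} :: stopped
Reachable graph of Q (2 states):
  t0 = rec X. a.(b.(0\{b} + b.0))\{b} + b.X :: ··a··> t1, ··b··> t0
  t1 = (b.(0\{b} + b.0))\{b} :: stopped
Coarsest stable partition (strong bisimilarity classes):
  B0 = {s0}
  B1 = {s1, t1}
  B2 = {t0}
s0 ∈ B0, t0 ∈ B2 → different blocks

P ≁ Q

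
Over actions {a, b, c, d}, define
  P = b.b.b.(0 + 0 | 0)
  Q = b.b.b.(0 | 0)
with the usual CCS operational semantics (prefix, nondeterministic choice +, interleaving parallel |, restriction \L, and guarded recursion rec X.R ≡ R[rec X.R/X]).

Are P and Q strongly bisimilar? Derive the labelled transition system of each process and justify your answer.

P's transition system — 4 states:
  u0 = b.b.b.(0 + 0 | 0) | —b→ u1
  u1 = b.b.(0 + 0 | 0) | —b→ u2
  u2 = b.(0 + 0 | 0) | —b→ u3
  u3 = 0 + 0 | 0 | ·
Q's transition system — 4 states:
  v0 = b.b.b.(0 | 0) | —b→ v1
  v1 = b.b.(0 | 0) | —b→ v2
  v2 = b.(0 | 0) | —b→ v3
  v3 = 0 | 0 | ·
Bisimilarity quotient blocks:
  B0 = {u0, v0}
  B1 = {u1, v1}
  B2 = {u2, v2}
  B3 = {u3, v3}
u0 ∈ B0, v0 ∈ B0 → same block

bisimilar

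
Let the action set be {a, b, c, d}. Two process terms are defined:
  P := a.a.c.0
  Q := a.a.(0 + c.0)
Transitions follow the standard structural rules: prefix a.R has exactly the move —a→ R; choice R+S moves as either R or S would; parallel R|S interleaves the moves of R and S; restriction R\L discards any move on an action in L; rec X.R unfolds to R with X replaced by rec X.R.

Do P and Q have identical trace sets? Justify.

YES

Reachable graph of P (4 states):
  s0 = a.a.c.0 | --a--▸ s1
  s1 = a.c.0 | --a--▸ s2
  s2 = c.0 | --c--▸ s3
  s3 = 0 | stopped
Reachable graph of Q (4 states):
  t0 = a.a.(0 + c.0) | --a--▸ t1
  t1 = a.(0 + c.0) | --a--▸ t2
  t2 = 0 + c.0 | --c--▸ t3
  t3 = 0 | stopped
Partition-refinement fixed point:
  B0 = {s0, t0}
  B1 = {s1, t1}
  B2 = {s2, t2}
  B3 = {s3, t3}
s0 ∈ B0, t0 ∈ B0 → same block
Bisimilar ⇒ trace-equivalent.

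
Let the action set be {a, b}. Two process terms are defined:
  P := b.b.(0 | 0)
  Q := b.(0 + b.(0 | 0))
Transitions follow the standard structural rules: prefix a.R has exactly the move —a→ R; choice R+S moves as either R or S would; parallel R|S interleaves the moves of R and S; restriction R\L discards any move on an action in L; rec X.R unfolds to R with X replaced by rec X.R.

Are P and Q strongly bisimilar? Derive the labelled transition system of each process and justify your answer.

bisimilar

Reachable graph of P (3 states):
  p0 = b.b.(0 | 0) → ··b··> p1
  p1 = b.(0 | 0) → ··b··> p2
  p2 = 0 | 0 → stopped
Reachable graph of Q (3 states):
  q0 = b.(0 + b.(0 | 0)) → ··b··> q1
  q1 = 0 + b.(0 | 0) → ··b··> q2
  q2 = 0 | 0 → stopped
Coarsest stable partition (strong bisimilarity classes):
  B0 = {p0, q0}
  B1 = {p1, q1}
  B2 = {p2, q2}
p0 ∈ B0, q0 ∈ B0 → same block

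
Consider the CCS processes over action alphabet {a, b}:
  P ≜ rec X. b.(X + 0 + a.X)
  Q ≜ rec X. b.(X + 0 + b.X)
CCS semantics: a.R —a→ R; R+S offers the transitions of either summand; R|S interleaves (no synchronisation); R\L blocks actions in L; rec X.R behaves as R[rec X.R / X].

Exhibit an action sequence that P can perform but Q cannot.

ba

Reachable graph of P (2 states):
  u0 = rec X. b.(X + 0 + a.X) → --b--▸ u1
  u1 = (rec X. b.(X + 0 + a.X)) + 0 + a.(rec X. b.(X + 0 + a.X)) → --a--▸ u0, --b--▸ u1
Reachable graph of Q (2 states):
  v0 = rec X. b.(X + 0 + b.X) → --b--▸ v1
  v1 = (rec X. b.(X + 0 + b.X)) + 0 + b.(rec X. b.(X + 0 + b.X)) → --b--▸ v0, --b--▸ v1
Trace ⟨ba⟩ through P, begin at {u0}:
  step 1 (b): {u1}
  step 2 (a): {u0}
  ✓ P
Trace ⟨ba⟩ through Q, begin at {v0}:
  step 1 (b): {v1}
  step 2 (a): ∅ (Q stuck)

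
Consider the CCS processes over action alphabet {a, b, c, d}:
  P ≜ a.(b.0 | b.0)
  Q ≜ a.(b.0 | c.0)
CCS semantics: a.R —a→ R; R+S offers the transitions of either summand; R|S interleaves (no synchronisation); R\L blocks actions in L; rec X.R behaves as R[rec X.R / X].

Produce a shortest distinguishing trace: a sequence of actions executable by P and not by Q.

abb

LTS(P): 5 reachable states
  p0 = a.(b.0 | b.0) ⊢ =a=> p1
  p1 = b.0 | b.0 ⊢ =b=> p2, =b=> p3
  p2 = 0 | b.0 ⊢ =b=> p4
  p3 = b.0 | 0 ⊢ =b=> p4
  p4 = 0 | 0 ⊢ ·
LTS(Q): 5 reachable states
  q0 = a.(b.0 | c.0) ⊢ =a=> q1
  q1 = b.0 | c.0 ⊢ =b=> q2, =c=> q3
  q2 = 0 | c.0 ⊢ =c=> q4
  q3 = b.0 | 0 ⊢ =b=> q4
  q4 = 0 | 0 ⊢ ·
Run σ = ⟨abb⟩ on P: start {p0}
  step 1 (a): {p1}
  step 2 (b): {p2, p3}
  step 3 (b): {p4}
  P completes σ.
Run σ = ⟨abb⟩ on Q: start {q0}
  step 1 (a): {q1}
  step 2 (b): {q2}
  step 3 (b): no successor for Q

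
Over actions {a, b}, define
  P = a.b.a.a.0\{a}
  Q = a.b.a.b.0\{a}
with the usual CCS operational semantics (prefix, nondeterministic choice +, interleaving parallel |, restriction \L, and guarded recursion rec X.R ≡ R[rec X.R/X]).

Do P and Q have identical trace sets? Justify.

NO — witness ⟨abaa⟩

LTS(P): 5 reachable states
  s0 = a.b.a.a.0\{a} has moves —a→ s1
  s1 = b.a.a.0\{a} has moves —b→ s2
  s2 = a.a.0\{a} has moves —a→ s3
  s3 = a.0\{a} has moves —a→ s4
  s4 = 0\{a} has moves stopped
LTS(Q): 5 reachable states
  t0 = a.b.a.b.0\{a} has moves —a→ t1
  t1 = b.a.b.0\{a} has moves —b→ t2
  t2 = a.b.0\{a} has moves —a→ t3
  t3 = b.0\{a} has moves —b→ t4
  t4 = 0\{a} has moves stopped
Run σ = ⟨abaa⟩ on P: start {s0}
  after a @ step 1: {s1}
  after b @ step 2: {s2}
  after a @ step 3: {s3}
  after a @ step 4: {s4}
  ✓ P
Run σ = ⟨abaa⟩ on Q: start {t0}
  after a @ step 1: {t1}
  after b @ step 2: {t2}
  after a @ step 3: {t3}
  after a @ step 4: ∅  — Q cannot continue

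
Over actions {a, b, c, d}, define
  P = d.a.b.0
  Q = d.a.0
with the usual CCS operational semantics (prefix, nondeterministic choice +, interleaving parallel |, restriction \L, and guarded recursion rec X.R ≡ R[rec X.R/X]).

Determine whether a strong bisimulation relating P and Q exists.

P ≁ Q

LTS(P): 4 reachable states
  s0 = d.a.b.0 | —d→ s1
  s1 = a.b.0 | —a→ s2
  s2 = b.0 | —b→ s3
  s3 = 0 | (no moves)
LTS(Q): 3 reachable states
  t0 = d.a.0 | —d→ t1
  t1 = a.0 | —a→ t2
  t2 = 0 | (no moves)
Partition-refinement fixed point:
  B0 = {s0}
  B1 = {s1}
  B2 = {s2}
  B3 = {s3, t2}
  B4 = {t0}
  B5 = {t1}
s0 ∈ B0, t0 ∈ B4 → different blocks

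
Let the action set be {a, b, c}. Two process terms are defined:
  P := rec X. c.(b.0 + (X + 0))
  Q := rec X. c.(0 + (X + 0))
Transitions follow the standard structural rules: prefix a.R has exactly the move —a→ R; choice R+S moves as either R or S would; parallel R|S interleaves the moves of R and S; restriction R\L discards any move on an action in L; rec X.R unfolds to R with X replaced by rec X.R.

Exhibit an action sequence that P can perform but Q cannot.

P's transition system — 3 states:
  s0 = rec X. c.(b.0 + (X + 0)) | =c=> s1
  s1 = b.0 + ((rec X. c.(b.0 + (X + 0))) + 0) | =b=> s2, =c=> s1
  s2 = 0 | deadlocked
Q's transition system — 2 states:
  t0 = rec X. c.(0 + (X + 0)) | =c=> t1
  t1 = 0 + ((rec X. c.(0 + (X + 0))) + 0) | =c=> t1
Run σ = ⟨cb⟩ on P: start {s0}
  after c @ step 1: {s1}
  after b @ step 2: {s2}
  P completes σ.
Run σ = ⟨cb⟩ on Q: start {t0}
  after c @ step 1: {t1}
  after b @ step 2: no successor for Q

cb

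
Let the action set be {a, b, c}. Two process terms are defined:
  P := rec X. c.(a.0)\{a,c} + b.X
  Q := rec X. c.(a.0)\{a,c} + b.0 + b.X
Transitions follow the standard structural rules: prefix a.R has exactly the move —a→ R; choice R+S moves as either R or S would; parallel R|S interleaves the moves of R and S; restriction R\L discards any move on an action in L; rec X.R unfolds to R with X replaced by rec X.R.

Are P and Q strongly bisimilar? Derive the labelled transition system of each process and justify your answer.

not bisimilar

P's transition system — 2 states:
  p0 = rec X. c.(a.0)\{a,c} + b.X :: --b--▸ p0, --c--▸ p1
  p1 = (a.0)\{a,c} :: deadlocked
Q's transition system — 3 states:
  q0 = rec X. c.(a.0)\{a,c} + b.0 + b.X :: --b--▸ q0, --b--▸ q1, --c--▸ q2
  q1 = 0 :: deadlocked
  q2 = (a.0)\{a,c} :: deadlocked
Partition-refinement fixed point:
  B0 = {p0}
  B1 = {p1, q1, q2}
  B2 = {q0}
p0 ∈ B0, q0 ∈ B2 → different blocks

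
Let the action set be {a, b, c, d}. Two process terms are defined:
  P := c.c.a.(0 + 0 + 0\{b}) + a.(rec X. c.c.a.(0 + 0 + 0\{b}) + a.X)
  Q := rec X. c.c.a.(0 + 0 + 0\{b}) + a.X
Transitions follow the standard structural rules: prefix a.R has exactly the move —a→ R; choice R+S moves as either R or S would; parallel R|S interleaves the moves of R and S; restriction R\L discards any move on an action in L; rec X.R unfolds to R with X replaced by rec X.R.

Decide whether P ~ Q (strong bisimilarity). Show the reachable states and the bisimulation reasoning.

bisimilar

LTS(P): 5 reachable states
  s0 = c.c.a.(0 + 0 + 0\{b}) + a.(rec X. c.c.a.(0 + 0 + 0\{b}) + a.X) ⊢ —a→ s1, —c→ s2
  s1 = rec X. c.c.a.(0 + 0 + 0\{b}) + a.X ⊢ —a→ s1, —c→ s2
  s2 = c.a.(0 + 0 + 0\{b}) ⊢ —c→ s3
  s3 = a.(0 + 0 + 0\{b}) ⊢ —a→ s4
  s4 = 0 + 0 + 0\{b} ⊢ deadlocked
LTS(Q): 4 reachable states
  t0 = rec X. c.c.a.(0 + 0 + 0\{b}) + a.X ⊢ —a→ t0, —c→ t1
  t1 = c.a.(0 + 0 + 0\{b}) ⊢ —c→ t2
  t2 = a.(0 + 0 + 0\{b}) ⊢ —a→ t3
  t3 = 0 + 0 + 0\{b} ⊢ deadlocked
Partition-refinement fixed point:
  B0 = {s0, s1, t0}
  B1 = {s2, t1}
  B2 = {s3, t2}
  B3 = {s4, t3}
s0 ∈ B0, t0 ∈ B0 → same block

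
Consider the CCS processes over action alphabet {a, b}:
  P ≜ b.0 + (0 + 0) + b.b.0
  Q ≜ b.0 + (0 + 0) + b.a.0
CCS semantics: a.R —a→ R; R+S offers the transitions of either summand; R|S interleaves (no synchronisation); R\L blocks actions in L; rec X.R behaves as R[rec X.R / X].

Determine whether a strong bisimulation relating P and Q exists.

LTS(P): 3 reachable states
  m0 = b.0 + (0 + 0) + b.b.0 has moves —b→ m1, —b→ m2
  m1 = 0 has moves (no moves)
  m2 = b.0 has moves —b→ m1
LTS(Q): 3 reachable states
  n0 = b.0 + (0 + 0) + b.a.0 has moves —b→ n1, —b→ n2
  n1 = 0 has moves (no moves)
  n2 = a.0 has moves —a→ n1
Partition-refinement fixed point:
  B0 = {m0}
  B1 = {m2}
  B2 = {m1, n1}
  B3 = {n0}
  B4 = {n2}
m0 ∈ B0, n0 ∈ B3 → different blocks

not bisimilar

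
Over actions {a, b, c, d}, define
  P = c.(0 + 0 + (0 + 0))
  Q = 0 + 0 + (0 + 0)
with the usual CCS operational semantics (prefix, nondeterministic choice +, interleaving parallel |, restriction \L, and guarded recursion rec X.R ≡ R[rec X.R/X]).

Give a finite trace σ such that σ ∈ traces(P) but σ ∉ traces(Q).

P's transition system — 2 states:
  s0 = c.(0 + 0 + (0 + 0)) ⊢ --c--▸ s1
  s1 = 0 + 0 + (0 + 0) ⊢ stopped
Q's transition system — 1 states:
  t0 = 0 + 0 + (0 + 0) ⊢ stopped
Executing c from P (initial set {s0}):
  after c @ step 1: {s1}
  — P admits the full trace.
Executing c from Q (initial set {t0}):
  after c @ step 1: no successor for Q

c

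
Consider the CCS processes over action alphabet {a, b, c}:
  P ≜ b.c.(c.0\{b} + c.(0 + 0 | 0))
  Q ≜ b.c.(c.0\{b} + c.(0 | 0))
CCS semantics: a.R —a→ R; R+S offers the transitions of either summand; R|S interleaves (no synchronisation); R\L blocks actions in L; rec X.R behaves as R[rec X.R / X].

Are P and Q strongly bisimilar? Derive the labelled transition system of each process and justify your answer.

Reachable graph of P (5 states):
  u0 = b.c.(c.0\{b} + c.(0 + 0 | 0)) has moves =b=> u1
  u1 = c.(c.0\{b} + c.(0 + 0 | 0)) has moves =c=> u2
  u2 = c.0\{b} + c.(0 + 0 | 0) has moves =c=> u3, =c=> u4
  u3 = 0 + 0 | 0 has moves ∅
  u4 = 0\{b} has moves ∅
Reachable graph of Q (5 states):
  v0 = b.c.(c.0\{b} + c.(0 | 0)) has moves =b=> v1
  v1 = c.(c.0\{b} + c.(0 | 0)) has moves =c=> v2
  v2 = c.0\{b} + c.(0 | 0) has moves =c=> v3, =c=> v4
  v3 = 0 | 0 has moves ∅
  v4 = 0\{b} has moves ∅
Coarsest stable partition (strong bisimilarity classes):
  B0 = {u0, v0}
  B1 = {u1, v1}
  B2 = {u2, v2}
  B3 = {u3, u4, v3, v4}
u0 ∈ B0, v0 ∈ B0 → same block

P ~ Q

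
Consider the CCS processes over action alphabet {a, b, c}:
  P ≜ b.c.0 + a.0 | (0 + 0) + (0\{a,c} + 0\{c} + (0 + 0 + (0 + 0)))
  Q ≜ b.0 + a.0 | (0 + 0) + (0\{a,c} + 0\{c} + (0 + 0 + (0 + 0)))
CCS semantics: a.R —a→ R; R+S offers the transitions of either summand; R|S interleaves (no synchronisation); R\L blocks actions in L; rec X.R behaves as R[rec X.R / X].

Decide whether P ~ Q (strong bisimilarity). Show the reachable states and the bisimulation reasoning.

NO

Reachable graph of P (4 states):
  u0 = b.c.0 + a.0 | (0 + 0) + (0\{a,c} + 0\{c} + (0 + 0 + (0 + 0))) has moves =a=> u1, =b=> u2
  u1 = 0 | (0 + 0) has moves (no moves)
  u2 = c.0 has moves =c=> u3
  u3 = 0 has moves (no moves)
Reachable graph of Q (3 states):
  v0 = b.0 + a.0 | (0 + 0) + (0\{a,c} + 0\{c} + (0 + 0 + (0 + 0))) has moves =a=> v1, =b=> v2
  v1 = 0 | (0 + 0) has moves (no moves)
  v2 = 0 has moves (no moves)
Bisimilarity quotient blocks:
  B0 = {u0}
  B1 = {u2}
  B2 = {u1, u3, v1, v2}
  B3 = {v0}
u0 ∈ B0, v0 ∈ B3 → different blocks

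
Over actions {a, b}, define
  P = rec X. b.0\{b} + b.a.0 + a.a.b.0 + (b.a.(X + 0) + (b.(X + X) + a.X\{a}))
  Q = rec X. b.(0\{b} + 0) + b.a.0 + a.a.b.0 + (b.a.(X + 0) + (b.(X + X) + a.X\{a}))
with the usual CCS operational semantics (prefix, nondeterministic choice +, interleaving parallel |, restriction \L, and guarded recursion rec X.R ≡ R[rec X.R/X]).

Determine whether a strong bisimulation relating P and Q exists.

YES

Reachable graph of P (14 states):
  u0 = rec X. b.0\{b} + b.a.0 + a.a.b.0 + (b.a.(X + 0) + (b.(X + X) + a.X\{a})) :: -a-> u1, -a-> u2, -b-> u3, -b-> u4, -b-> u5, -b-> u6
  u1 = (rec X. b.0\{b} + b.a.0 + a.a.b.0 + (b.a.(X + 0) + (b.(X + X) + a.X\{a})))\{a} :: -b-> u10, -b-> u7, -b-> u8, -b-> u9
  u2 = a.b.0 :: -a-> u11
  u3 = (rec X. b.0\{b} + b.a.0 + a.a.b.0 + (b.a.(X + 0) + (b.(X + X) + a.X\{a}))) + (rec X. b.0\{b} + b.a.0 + a.a.b.0 + (b.a.(X + 0) + (b.(X + X) + a.X\{a}))) :: -a-> u1, -a-> u2, -b-> u3, -b-> u4, -b-> u5, -b-> u6
  u4 = 0\{b} :: ∅
  u5 = a.((rec X. b.0\{b} + b.a.0 + a.a.b.0 + (b.a.(X + 0) + (b.(X + X) + a.X\{a}))) + 0) :: -a-> u12
  u6 = a.0 :: -a-> u13
  u7 = ((rec X. b.0\{b} + b.a.0 + a.a.b.0 + (b.a.(X + 0) + (b.(X + X) + a.X\{a}))) + (rec X. b.0\{b} + b.a.0 + a.a.b.0 + (b.a.(X + 0) + (b.(X + X) + a.X\{a}))))\{a} :: -b-> u10, -b-> u7, -b-> u8, -b-> u9
  u8 = (a.((rec X. b.0\{b} + b.a.0 + a.a.b.0 + (b.a.(X + 0) + (b.(X + X) + a.X\{a}))) + 0))\{a} :: ∅
  u9 = (a.0)\{a} :: ∅
  u10 = 0\{b}\{a} :: ∅
  u11 = b.0 :: -b-> u13
  u12 = (rec X. b.0\{b} + b.a.0 + a.a.b.0 + (b.a.(X + 0) + (b.(X + X) + a.X\{a}))) + 0 :: -a-> u1, -a-> u2, -b-> u3, -b-> u4, -b-> u5, -b-> u6
  u13 = 0 :: ∅
Reachable graph of Q (14 states):
  v0 = rec X. b.(0\{b} + 0) + b.a.0 + a.a.b.0 + (b.a.(X + 0) + (b.(X + X) + a.X\{a})) :: -a-> v1, -a-> v2, -b-> v3, -b-> v4, -b-> v5, -b-> v6
  v1 = (rec X. b.(0\{b} + 0) + b.a.0 + a.a.b.0 + (b.a.(X + 0) + (b.(X + X) + a.X\{a})))\{a} :: -b-> v10, -b-> v7, -b-> v8, -b-> v9
  v2 = a.b.0 :: -a-> v11
  v3 = (rec X. b.(0\{b} + 0) + b.a.0 + a.a.b.0 + (b.a.(X + 0) + (b.(X + X) + a.X\{a}))) + (rec X. b.(0\{b} + 0) + b.a.0 + a.a.b.0 + (b.a.(X + 0) + (b.(X + X) + a.X\{a}))) :: -a-> v1, -a-> v2, -b-> v3, -b-> v4, -b-> v5, -b-> v6
  v4 = 0\{b} + 0 :: ∅
  v5 = a.((rec X. b.(0\{b} + 0) + b.a.0 + a.a.b.0 + (b.a.(X + 0) + (b.(X + X) + a.X\{a}))) + 0) :: -a-> v12
  v6 = a.0 :: -a-> v13
  v7 = ((rec X. b.(0\{b} + 0) + b.a.0 + a.a.b.0 + (b.a.(X + 0) + (b.(X + X) + a.X\{a}))) + (rec X. b.(0\{b} + 0) + b.a.0 + a.a.b.0 + (b.a.(X + 0) + (b.(X + X) + a.X\{a}))))\{a} :: -b-> v10, -b-> v7, -b-> v8, -b-> v9
  v8 = (0\{b} + 0)\{a} :: ∅
  v9 = (a.((rec X. b.(0\{b} + 0) + b.a.0 + a.a.b.0 + (b.a.(X + 0) + (b.(X + X) + a.X\{a}))) + 0))\{a} :: ∅
  v10 = (a.0)\{a} :: ∅
  v11 = b.0 :: -b-> v13
  v12 = (rec X. b.(0\{b} + 0) + b.a.0 + a.a.b.0 + (b.a.(X + 0) + (b.(X + X) + a.X\{a}))) + 0 :: -a-> v1, -a-> v2, -b-> v3, -b-> v4, -b-> v5, -b-> v6
  v13 = 0 :: ∅
Partition-refinement fixed point:
  B0 = {u0, u12, u3, v0, v12, v3}
  B1 = {u2, v2}
  B2 = {u11, v11}
  B3 = {u10, u13, u4, u8, u9, v10, v13, v4, v8, v9}
  B4 = {u6, v6}
  B5 = {u1, u7, v1, v7}
  B6 = {u5, v5}
u0 ∈ B0, v0 ∈ B0 → same block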